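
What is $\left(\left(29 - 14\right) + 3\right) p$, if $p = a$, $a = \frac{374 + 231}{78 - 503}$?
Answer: $- \frac{2178}{85} \approx -25.624$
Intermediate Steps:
$a = - \frac{121}{85}$ ($a = \frac{605}{-425} = 605 \left(- \frac{1}{425}\right) = - \frac{121}{85} \approx -1.4235$)
$p = - \frac{121}{85} \approx -1.4235$
$\left(\left(29 - 14\right) + 3\right) p = \left(\left(29 - 14\right) + 3\right) \left(- \frac{121}{85}\right) = \left(15 + 3\right) \left(- \frac{121}{85}\right) = 18 \left(- \frac{121}{85}\right) = - \frac{2178}{85}$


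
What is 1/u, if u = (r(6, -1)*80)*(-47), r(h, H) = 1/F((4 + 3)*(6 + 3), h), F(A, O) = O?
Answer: -3/1880 ≈ -0.0015957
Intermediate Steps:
r(h, H) = 1/h
u = -1880/3 (u = (80/6)*(-47) = ((⅙)*80)*(-47) = (40/3)*(-47) = -1880/3 ≈ -626.67)
1/u = 1/(-1880/3) = -3/1880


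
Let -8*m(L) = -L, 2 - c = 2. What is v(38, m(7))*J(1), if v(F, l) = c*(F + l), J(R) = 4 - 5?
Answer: 0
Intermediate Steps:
c = 0 (c = 2 - 1*2 = 2 - 2 = 0)
m(L) = L/8 (m(L) = -(-1)*L/8 = L/8)
J(R) = -1
v(F, l) = 0 (v(F, l) = 0*(F + l) = 0)
v(38, m(7))*J(1) = 0*(-1) = 0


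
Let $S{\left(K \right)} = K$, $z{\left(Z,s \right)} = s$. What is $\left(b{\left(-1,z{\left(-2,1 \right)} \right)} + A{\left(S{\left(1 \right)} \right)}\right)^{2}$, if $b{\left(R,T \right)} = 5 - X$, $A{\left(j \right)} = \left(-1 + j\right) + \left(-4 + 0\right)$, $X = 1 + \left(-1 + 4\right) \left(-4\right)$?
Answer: $144$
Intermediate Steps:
$X = -11$ ($X = 1 + 3 \left(-4\right) = 1 - 12 = -11$)
$A{\left(j \right)} = -5 + j$ ($A{\left(j \right)} = \left(-1 + j\right) - 4 = -5 + j$)
$b{\left(R,T \right)} = 16$ ($b{\left(R,T \right)} = 5 - -11 = 5 + 11 = 16$)
$\left(b{\left(-1,z{\left(-2,1 \right)} \right)} + A{\left(S{\left(1 \right)} \right)}\right)^{2} = \left(16 + \left(-5 + 1\right)\right)^{2} = \left(16 - 4\right)^{2} = 12^{2} = 144$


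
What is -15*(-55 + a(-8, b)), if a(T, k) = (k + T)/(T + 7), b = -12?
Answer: 525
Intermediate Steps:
a(T, k) = (T + k)/(7 + T)
-15*(-55 + a(-8, b)) = -15*(-55 + (-8 - 12)/(7 - 8)) = -15*(-55 - 20/(-1)) = -15*(-55 - 1*(-20)) = -15*(-55 + 20) = -15*(-35) = 525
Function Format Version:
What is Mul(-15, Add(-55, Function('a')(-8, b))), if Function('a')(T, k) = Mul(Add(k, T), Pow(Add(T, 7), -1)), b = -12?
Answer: 525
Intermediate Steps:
Function('a')(T, k) = Mul(Pow(Add(7, T), -1), Add(T, k)) (Function('a')(T, k) = Mul(Add(T, k), Pow(Add(7, T), -1)) = Mul(Pow(Add(7, T), -1), Add(T, k)))
Mul(-15, Add(-55, Function('a')(-8, b))) = Mul(-15, Add(-55, Mul(Pow(Add(7, -8), -1), Add(-8, -12)))) = Mul(-15, Add(-55, Mul(Pow(-1, -1), -20))) = Mul(-15, Add(-55, Mul(-1, -20))) = Mul(-15, Add(-55, 20)) = Mul(-15, -35) = 525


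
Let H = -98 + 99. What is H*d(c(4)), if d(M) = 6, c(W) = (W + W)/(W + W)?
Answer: 6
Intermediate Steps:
c(W) = 1 (c(W) = (2*W)/((2*W)) = (2*W)*(1/(2*W)) = 1)
H = 1
H*d(c(4)) = 1*6 = 6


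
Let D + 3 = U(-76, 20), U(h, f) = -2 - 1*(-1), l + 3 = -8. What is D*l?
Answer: 44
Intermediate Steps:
l = -11 (l = -3 - 8 = -11)
U(h, f) = -1 (U(h, f) = -2 + 1 = -1)
D = -4 (D = -3 - 1 = -4)
D*l = -4*(-11) = 44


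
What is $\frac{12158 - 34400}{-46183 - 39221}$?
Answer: $\frac{337}{1294} \approx 0.26043$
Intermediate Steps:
$\frac{12158 - 34400}{-46183 - 39221} = - \frac{22242}{-85404} = \left(-22242\right) \left(- \frac{1}{85404}\right) = \frac{337}{1294}$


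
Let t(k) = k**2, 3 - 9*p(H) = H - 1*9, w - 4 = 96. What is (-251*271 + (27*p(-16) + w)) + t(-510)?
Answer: 192263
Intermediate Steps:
w = 100 (w = 4 + 96 = 100)
p(H) = 4/3 - H/9 (p(H) = 1/3 - (H - 1*9)/9 = 1/3 - (H - 9)/9 = 1/3 - (-9 + H)/9 = 1/3 + (1 - H/9) = 4/3 - H/9)
(-251*271 + (27*p(-16) + w)) + t(-510) = (-251*271 + (27*(4/3 - 1/9*(-16)) + 100)) + (-510)**2 = (-68021 + (27*(4/3 + 16/9) + 100)) + 260100 = (-68021 + (27*(28/9) + 100)) + 260100 = (-68021 + (84 + 100)) + 260100 = (-68021 + 184) + 260100 = -67837 + 260100 = 192263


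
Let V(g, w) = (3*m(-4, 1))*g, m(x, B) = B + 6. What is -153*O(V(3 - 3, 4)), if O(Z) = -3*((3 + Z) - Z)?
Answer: 1377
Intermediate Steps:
m(x, B) = 6 + B
V(g, w) = 21*g (V(g, w) = (3*(6 + 1))*g = (3*7)*g = 21*g)
O(Z) = -9 (O(Z) = -3*3 = -9)
-153*O(V(3 - 3, 4)) = -153*(-9) = 1377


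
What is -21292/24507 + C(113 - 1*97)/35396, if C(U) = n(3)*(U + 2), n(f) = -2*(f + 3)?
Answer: -189736286/216862443 ≈ -0.87492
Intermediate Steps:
n(f) = -6 - 2*f (n(f) = -2*(3 + f) = -6 - 2*f)
C(U) = -24 - 12*U (C(U) = (-6 - 2*3)*(U + 2) = (-6 - 6)*(2 + U) = -12*(2 + U) = -24 - 12*U)
-21292/24507 + C(113 - 1*97)/35396 = -21292/24507 + (-24 - 12*(113 - 1*97))/35396 = -21292*1/24507 + (-24 - 12*(113 - 97))*(1/35396) = -21292/24507 + (-24 - 12*16)*(1/35396) = -21292/24507 + (-24 - 192)*(1/35396) = -21292/24507 - 216*1/35396 = -21292/24507 - 54/8849 = -189736286/216862443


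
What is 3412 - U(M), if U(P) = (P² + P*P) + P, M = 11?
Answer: 3159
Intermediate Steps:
U(P) = P + 2*P² (U(P) = (P² + P²) + P = 2*P² + P = P + 2*P²)
3412 - U(M) = 3412 - 11*(1 + 2*11) = 3412 - 11*(1 + 22) = 3412 - 11*23 = 3412 - 1*253 = 3412 - 253 = 3159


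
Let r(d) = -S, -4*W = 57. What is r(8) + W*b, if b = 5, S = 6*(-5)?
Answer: -165/4 ≈ -41.250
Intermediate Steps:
W = -57/4 (W = -1/4*57 = -57/4 ≈ -14.250)
S = -30
r(d) = 30 (r(d) = -1*(-30) = 30)
r(8) + W*b = 30 - 57/4*5 = 30 - 285/4 = -165/4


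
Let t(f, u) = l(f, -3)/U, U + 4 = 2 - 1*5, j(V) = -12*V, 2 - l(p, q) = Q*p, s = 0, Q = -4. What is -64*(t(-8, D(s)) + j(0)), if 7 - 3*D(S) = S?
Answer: -1920/7 ≈ -274.29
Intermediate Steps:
D(S) = 7/3 - S/3
l(p, q) = 2 + 4*p (l(p, q) = 2 - (-4)*p = 2 + 4*p)
U = -7 (U = -4 + (2 - 1*5) = -4 + (2 - 5) = -4 - 3 = -7)
t(f, u) = -2/7 - 4*f/7 (t(f, u) = (2 + 4*f)/(-7) = (2 + 4*f)*(-⅐) = -2/7 - 4*f/7)
-64*(t(-8, D(s)) + j(0)) = -64*((-2/7 - 4/7*(-8)) - 12*0) = -64*((-2/7 + 32/7) + 0) = -64*(30/7 + 0) = -64*30/7 = -1920/7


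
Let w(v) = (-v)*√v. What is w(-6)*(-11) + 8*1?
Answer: 8 - 66*I*√6 ≈ 8.0 - 161.67*I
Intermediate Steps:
w(v) = -v^(3/2)
w(-6)*(-11) + 8*1 = -(-6)^(3/2)*(-11) + 8*1 = -(-6)*I*√6*(-11) + 8 = (6*I*√6)*(-11) + 8 = -66*I*√6 + 8 = 8 - 66*I*√6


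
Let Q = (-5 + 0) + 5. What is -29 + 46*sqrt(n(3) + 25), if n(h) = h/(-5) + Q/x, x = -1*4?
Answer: -29 + 46*sqrt(610)/5 ≈ 198.22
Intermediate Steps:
Q = 0 (Q = -5 + 5 = 0)
x = -4
n(h) = -h/5 (n(h) = h/(-5) + 0/(-4) = h*(-1/5) + 0*(-1/4) = -h/5 + 0 = -h/5)
-29 + 46*sqrt(n(3) + 25) = -29 + 46*sqrt(-1/5*3 + 25) = -29 + 46*sqrt(-3/5 + 25) = -29 + 46*sqrt(122/5) = -29 + 46*(sqrt(610)/5) = -29 + 46*sqrt(610)/5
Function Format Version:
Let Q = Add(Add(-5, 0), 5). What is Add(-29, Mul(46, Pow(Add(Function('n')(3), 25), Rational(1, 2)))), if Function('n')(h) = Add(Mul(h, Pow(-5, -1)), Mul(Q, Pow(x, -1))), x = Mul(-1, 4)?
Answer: Add(-29, Mul(Rational(46, 5), Pow(610, Rational(1, 2)))) ≈ 198.22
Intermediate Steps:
Q = 0 (Q = Add(-5, 5) = 0)
x = -4
Function('n')(h) = Mul(Rational(-1, 5), h) (Function('n')(h) = Add(Mul(h, Pow(-5, -1)), Mul(0, Pow(-4, -1))) = Add(Mul(h, Rational(-1, 5)), Mul(0, Rational(-1, 4))) = Add(Mul(Rational(-1, 5), h), 0) = Mul(Rational(-1, 5), h))
Add(-29, Mul(46, Pow(Add(Function('n')(3), 25), Rational(1, 2)))) = Add(-29, Mul(46, Pow(Add(Mul(Rational(-1, 5), 3), 25), Rational(1, 2)))) = Add(-29, Mul(46, Pow(Add(Rational(-3, 5), 25), Rational(1, 2)))) = Add(-29, Mul(46, Pow(Rational(122, 5), Rational(1, 2)))) = Add(-29, Mul(46, Mul(Rational(1, 5), Pow(610, Rational(1, 2))))) = Add(-29, Mul(Rational(46, 5), Pow(610, Rational(1, 2))))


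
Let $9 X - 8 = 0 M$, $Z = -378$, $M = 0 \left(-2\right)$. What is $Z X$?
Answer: $-336$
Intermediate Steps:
$M = 0$
$X = \frac{8}{9}$ ($X = \frac{8}{9} + \frac{0 \cdot 0}{9} = \frac{8}{9} + \frac{1}{9} \cdot 0 = \frac{8}{9} + 0 = \frac{8}{9} \approx 0.88889$)
$Z X = \left(-378\right) \frac{8}{9} = -336$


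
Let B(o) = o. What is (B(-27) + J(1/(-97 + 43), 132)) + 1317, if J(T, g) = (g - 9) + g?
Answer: 1545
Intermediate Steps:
J(T, g) = -9 + 2*g (J(T, g) = (-9 + g) + g = -9 + 2*g)
(B(-27) + J(1/(-97 + 43), 132)) + 1317 = (-27 + (-9 + 2*132)) + 1317 = (-27 + (-9 + 264)) + 1317 = (-27 + 255) + 1317 = 228 + 1317 = 1545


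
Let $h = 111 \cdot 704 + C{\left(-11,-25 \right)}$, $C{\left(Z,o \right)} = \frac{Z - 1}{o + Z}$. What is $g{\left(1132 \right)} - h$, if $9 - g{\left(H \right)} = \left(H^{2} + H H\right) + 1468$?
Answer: $- \frac{7927354}{3} \approx -2.6425 \cdot 10^{6}$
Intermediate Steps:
$C{\left(Z,o \right)} = \frac{-1 + Z}{Z + o}$
$h = \frac{234433}{3}$ ($h = 111 \cdot 704 + \frac{-1 - 11}{-11 - 25} = 78144 + \frac{1}{-36} \left(-12\right) = 78144 - - \frac{1}{3} = 78144 + \frac{1}{3} = \frac{234433}{3} \approx 78144.0$)
$g{\left(H \right)} = -1459 - 2 H^{2}$ ($g{\left(H \right)} = 9 - \left(\left(H^{2} + H H\right) + 1468\right) = 9 - \left(\left(H^{2} + H^{2}\right) + 1468\right) = 9 - \left(2 H^{2} + 1468\right) = 9 - \left(1468 + 2 H^{2}\right) = -1459 - 2 H^{2}$)
$g{\left(1132 \right)} - h = \left(-1459 - 2 \cdot 1132^{2}\right) - \frac{234433}{3} = \left(-1459 - 2562848\right) - \frac{234433}{3} = -2564307 - \frac{234433}{3} = - \frac{7927354}{3}$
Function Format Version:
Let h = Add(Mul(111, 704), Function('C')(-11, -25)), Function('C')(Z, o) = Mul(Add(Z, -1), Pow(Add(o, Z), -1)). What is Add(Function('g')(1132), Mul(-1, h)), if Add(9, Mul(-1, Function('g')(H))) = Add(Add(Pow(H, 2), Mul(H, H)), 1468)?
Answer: Rational(-7927354, 3) ≈ -2.6425e+6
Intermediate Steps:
Function('C')(Z, o) = Mul(Pow(Add(Z, o), -1), Add(-1, Z)) (Function('C')(Z, o) = Mul(Add(-1, Z), Pow(Add(Z, o), -1)) = Mul(Pow(Add(Z, o), -1), Add(-1, Z)))
h = Rational(234433, 3) (h = Add(Mul(111, 704), Mul(Pow(Add(-11, -25), -1), Add(-1, -11))) = Add(78144, Mul(Pow(-36, -1), -12)) = Add(78144, Mul(Rational(-1, 36), -12)) = Add(78144, Rational(1, 3)) = Rational(234433, 3) ≈ 78144.)
Function('g')(H) = Add(-1459, Mul(-2, Pow(H, 2))) (Function('g')(H) = Add(9, Mul(-1, Add(Add(Pow(H, 2), Mul(H, H)), 1468))) = Add(9, Mul(-1, Add(Add(Pow(H, 2), Pow(H, 2)), 1468))) = Add(9, Mul(-1, Add(Mul(2, Pow(H, 2)), 1468))) = Add(9, Mul(-1, Add(1468, Mul(2, Pow(H, 2))))) = Add(9, Add(-1468, Mul(-2, Pow(H, 2)))) = Add(-1459, Mul(-2, Pow(H, 2))))
Add(Function('g')(1132), Mul(-1, h)) = Add(Add(-1459, Mul(-2, Pow(1132, 2))), Mul(-1, Rational(234433, 3))) = Add(Add(-1459, Mul(-2, 1281424)), Rational(-234433, 3)) = Add(Add(-1459, -2562848), Rational(-234433, 3)) = Add(-2564307, Rational(-234433, 3)) = Rational(-7927354, 3)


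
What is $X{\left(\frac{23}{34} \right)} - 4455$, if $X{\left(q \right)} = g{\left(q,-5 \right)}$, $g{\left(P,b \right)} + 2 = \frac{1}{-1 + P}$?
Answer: $- \frac{49061}{11} \approx -4460.1$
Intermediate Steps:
$g{\left(P,b \right)} = -2 + \frac{1}{-1 + P}$
$X{\left(q \right)} = \frac{3 - 2 q}{-1 + q}$
$X{\left(\frac{23}{34} \right)} - 4455 = \frac{3 - 2 \cdot \frac{23}{34}}{-1 + \frac{23}{34}} - 4455 = \frac{3 - 2 \cdot 23 \cdot \frac{1}{34}}{-1 + 23 \cdot \frac{1}{34}} - 4455 = \frac{3 - \frac{23}{17}}{-1 + \frac{23}{34}} - 4455 = \frac{3 - \frac{23}{17}}{- \frac{11}{34}} - 4455 = \left(- \frac{34}{11}\right) \frac{28}{17} - 4455 = - \frac{56}{11} - 4455 = - \frac{49061}{11}$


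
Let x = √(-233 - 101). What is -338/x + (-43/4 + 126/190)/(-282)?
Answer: 3833/107160 + 169*I*√334/167 ≈ 0.035769 + 18.495*I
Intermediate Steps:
x = I*√334 (x = √(-334) = I*√334 ≈ 18.276*I)
-338/x + (-43/4 + 126/190)/(-282) = -338*(-I*√334/334) + (-43/4 + 126/190)/(-282) = -(-169)*I*√334/167 + (-43*¼ + 126*(1/190))*(-1/282) = 169*I*√334/167 + (-43/4 + 63/95)*(-1/282) = 169*I*√334/167 - 3833/380*(-1/282) = 169*I*√334/167 + 3833/107160 = 3833/107160 + 169*I*√334/167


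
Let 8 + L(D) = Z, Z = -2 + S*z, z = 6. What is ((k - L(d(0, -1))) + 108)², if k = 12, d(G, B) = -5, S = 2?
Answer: 13924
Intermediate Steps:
Z = 10 (Z = -2 + 2*6 = -2 + 12 = 10)
L(D) = 2 (L(D) = -8 + 10 = 2)
((k - L(d(0, -1))) + 108)² = ((12 - 1*2) + 108)² = ((12 - 2) + 108)² = (10 + 108)² = 118² = 13924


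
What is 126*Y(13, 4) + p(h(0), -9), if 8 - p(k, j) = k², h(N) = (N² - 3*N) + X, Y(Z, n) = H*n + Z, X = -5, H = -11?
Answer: -3923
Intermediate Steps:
Y(Z, n) = Z - 11*n (Y(Z, n) = -11*n + Z = Z - 11*n)
h(N) = -5 + N² - 3*N (h(N) = (N² - 3*N) - 5 = -5 + N² - 3*N)
p(k, j) = 8 - k²
126*Y(13, 4) + p(h(0), -9) = 126*(13 - 11*4) + (8 - (-5 + 0² - 3*0)²) = 126*(13 - 44) + (8 - (-5 + 0 + 0)²) = 126*(-31) + (8 - 1*(-5)²) = -3906 + (8 - 1*25) = -3906 + (8 - 25) = -3906 - 17 = -3923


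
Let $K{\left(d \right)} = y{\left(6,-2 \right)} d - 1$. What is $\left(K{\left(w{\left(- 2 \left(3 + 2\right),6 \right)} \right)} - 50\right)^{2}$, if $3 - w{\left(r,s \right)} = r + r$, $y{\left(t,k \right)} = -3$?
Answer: $14400$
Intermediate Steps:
$w{\left(r,s \right)} = 3 - 2 r$ ($w{\left(r,s \right)} = 3 - \left(r + r\right) = 3 - 2 r$)
$K{\left(d \right)} = -1 - 3 d$ ($K{\left(d \right)} = - 3 d - 1 = -1 - 3 d$)
$\left(K{\left(w{\left(- 2 \left(3 + 2\right),6 \right)} \right)} - 50\right)^{2} = \left(\left(-1 - 3 \left(3 - 2 \left(- 2 \left(3 + 2\right)\right)\right)\right) - 50\right)^{2} = \left(\left(-1 - 3 \left(3 - 2 \left(\left(-2\right) 5\right)\right)\right) - 50\right)^{2} = \left(\left(-1 - 3 \left(3 - -20\right)\right) - 50\right)^{2} = \left(\left(-1 - 3 \left(3 + 20\right)\right) - 50\right)^{2} = \left(\left(-1 - 69\right) - 50\right)^{2} = \left(-70 - 50\right)^{2} = \left(-120\right)^{2} = 14400$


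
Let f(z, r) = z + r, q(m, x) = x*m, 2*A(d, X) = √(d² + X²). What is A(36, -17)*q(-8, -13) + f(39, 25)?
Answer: 64 + 52*√1585 ≈ 2134.2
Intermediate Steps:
A(d, X) = √(X² + d²)/2 (A(d, X) = √(d² + X²)/2 = √(X² + d²)/2)
q(m, x) = m*x
f(z, r) = r + z
A(36, -17)*q(-8, -13) + f(39, 25) = (√((-17)² + 36²)/2)*(-8*(-13)) + (25 + 39) = (√(289 + 1296)/2)*104 + 64 = (√1585/2)*104 + 64 = 52*√1585 + 64 = 64 + 52*√1585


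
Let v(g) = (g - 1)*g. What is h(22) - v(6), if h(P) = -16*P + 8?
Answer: -374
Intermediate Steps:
h(P) = 8 - 16*P
v(g) = g*(-1 + g) (v(g) = (-1 + g)*g = g*(-1 + g))
h(22) - v(6) = (8 - 16*22) - 6*(-1 + 6) = (8 - 352) - 6*5 = -344 - 1*30 = -344 - 30 = -374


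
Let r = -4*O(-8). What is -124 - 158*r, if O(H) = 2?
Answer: 1140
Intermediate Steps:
r = -8 (r = -4*2 = -8)
-124 - 158*r = -124 - 158*(-8) = -124 + 1264 = 1140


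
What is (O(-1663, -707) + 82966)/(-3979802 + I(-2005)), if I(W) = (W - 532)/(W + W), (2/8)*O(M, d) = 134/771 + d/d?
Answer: -256521328060/12304391685393 ≈ -0.020848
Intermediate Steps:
O(M, d) = 3620/771 (O(M, d) = 4*(134/771 + d/d) = 4*(134*(1/771) + 1) = 4*(134/771 + 1) = 4*(905/771) = 3620/771)
I(W) = (-532 + W)/(2*W) (I(W) = (-532 + W)/((2*W)) = (-532 + W)*(1/(2*W)) = (-532 + W)/(2*W))
(O(-1663, -707) + 82966)/(-3979802 + I(-2005)) = (3620/771 + 82966)/(-3979802 + (½)*(-532 - 2005)/(-2005)) = 63970406/(771*(-3979802 + (½)*(-1/2005)*(-2537))) = 63970406/(771*(-3979802 + 2537/4010)) = 63970406/(771*(-15959003483/4010)) = (63970406/771)*(-4010/15959003483) = -256521328060/12304391685393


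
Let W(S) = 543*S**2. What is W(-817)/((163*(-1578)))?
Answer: -120815509/85738 ≈ -1409.1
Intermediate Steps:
W(-817)/((163*(-1578))) = (543*(-817)**2)/((163*(-1578))) = (543*667489)/(-257214) = 362446527*(-1/257214) = -120815509/85738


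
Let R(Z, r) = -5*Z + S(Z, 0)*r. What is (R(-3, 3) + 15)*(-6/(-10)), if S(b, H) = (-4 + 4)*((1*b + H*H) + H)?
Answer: 18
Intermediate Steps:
S(b, H) = 0 (S(b, H) = 0*((b + H²) + H) = 0*(H + b + H²) = 0)
R(Z, r) = -5*Z (R(Z, r) = -5*Z + 0*r = -5*Z + 0 = -5*Z)
(R(-3, 3) + 15)*(-6/(-10)) = (-5*(-3) + 15)*(-6/(-10)) = (15 + 15)*(-6*(-⅒)) = 30*(⅗) = 18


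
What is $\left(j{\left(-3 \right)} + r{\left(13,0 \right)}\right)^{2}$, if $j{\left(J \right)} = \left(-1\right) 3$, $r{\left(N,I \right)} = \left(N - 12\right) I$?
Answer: $9$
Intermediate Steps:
$r{\left(N,I \right)} = I \left(-12 + N\right)$ ($r{\left(N,I \right)} = \left(-12 + N\right) I = I \left(-12 + N\right)$)
$j{\left(J \right)} = -3$
$\left(j{\left(-3 \right)} + r{\left(13,0 \right)}\right)^{2} = \left(-3 + 0 \left(-12 + 13\right)\right)^{2} = \left(-3 + 0 \cdot 1\right)^{2} = \left(-3 + 0\right)^{2} = \left(-3\right)^{2} = 9$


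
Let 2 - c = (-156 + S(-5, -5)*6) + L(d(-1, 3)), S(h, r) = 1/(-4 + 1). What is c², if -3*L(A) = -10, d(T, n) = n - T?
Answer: 220900/9 ≈ 24544.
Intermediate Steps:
S(h, r) = -⅓ (S(h, r) = 1/(-3) = -⅓)
L(A) = 10/3 (L(A) = -⅓*(-10) = 10/3)
c = 470/3 (c = 2 - ((-156 - ⅓*6) + 10/3) = 2 - ((-156 - 2) + 10/3) = 2 - (-158 + 10/3) = 2 - 1*(-464/3) = 2 + 464/3 = 470/3 ≈ 156.67)
c² = (470/3)² = 220900/9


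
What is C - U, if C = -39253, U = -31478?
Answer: -7775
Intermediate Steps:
C - U = -39253 - 1*(-31478) = -39253 + 31478 = -7775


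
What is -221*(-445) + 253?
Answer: 98598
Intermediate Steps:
-221*(-445) + 253 = 98345 + 253 = 98598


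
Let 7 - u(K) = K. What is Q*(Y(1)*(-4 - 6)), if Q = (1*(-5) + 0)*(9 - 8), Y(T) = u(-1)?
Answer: 400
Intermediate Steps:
u(K) = 7 - K
Y(T) = 8 (Y(T) = 7 - 1*(-1) = 7 + 1 = 8)
Q = -5 (Q = (-5 + 0)*1 = -5*1 = -5)
Q*(Y(1)*(-4 - 6)) = -40*(-4 - 6) = -40*(-10) = -5*(-80) = 400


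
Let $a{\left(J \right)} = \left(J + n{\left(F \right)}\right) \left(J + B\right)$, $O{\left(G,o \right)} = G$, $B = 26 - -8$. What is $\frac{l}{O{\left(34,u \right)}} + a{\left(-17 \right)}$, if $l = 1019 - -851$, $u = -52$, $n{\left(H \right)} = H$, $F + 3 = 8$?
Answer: $-149$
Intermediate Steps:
$F = 5$ ($F = -3 + 8 = 5$)
$B = 34$ ($B = 26 + 8 = 34$)
$l = 1870$ ($l = 1019 + 851 = 1870$)
$a{\left(J \right)} = \left(5 + J\right) \left(34 + J\right)$ ($a{\left(J \right)} = \left(J + 5\right) \left(J + 34\right) = \left(5 + J\right) \left(34 + J\right)$)
$\frac{l}{O{\left(34,u \right)}} + a{\left(-17 \right)} = \frac{1870}{34} + \left(170 + \left(-17\right)^{2} + 39 \left(-17\right)\right) = 1870 \cdot \frac{1}{34} + \left(170 + 289 - 663\right) = 55 - 204 = -149$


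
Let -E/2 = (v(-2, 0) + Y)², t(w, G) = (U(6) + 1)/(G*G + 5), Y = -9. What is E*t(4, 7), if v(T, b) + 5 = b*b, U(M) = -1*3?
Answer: 392/27 ≈ 14.519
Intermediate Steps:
U(M) = -3
v(T, b) = -5 + b² (v(T, b) = -5 + b*b = -5 + b²)
t(w, G) = -2/(5 + G²) (t(w, G) = (-3 + 1)/(G*G + 5) = -2/(G² + 5) = -2/(5 + G²))
E = -392 (E = -2*((-5 + 0²) - 9)² = -2*((-5 + 0) - 9)² = -2*(-5 - 9)² = -2*(-14)² = -2*196 = -392)
E*t(4, 7) = -(-784)/(5 + 7²) = -(-784)/(5 + 49) = -(-784)/54 = -392*(-1/27) = 392/27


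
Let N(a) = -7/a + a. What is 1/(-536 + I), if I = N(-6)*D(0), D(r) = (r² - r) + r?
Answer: -1/536 ≈ -0.0018657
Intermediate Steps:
D(r) = r²
N(a) = a - 7/a
I = 0 (I = (-6 - 7/(-6))*0² = (-6 - 7*(-⅙))*0 = (-6 + 7/6)*0 = -29/6*0 = 0)
1/(-536 + I) = 1/(-536 + 0) = 1/(-536) = -1/536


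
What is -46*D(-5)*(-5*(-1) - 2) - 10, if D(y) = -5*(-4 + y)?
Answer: -6220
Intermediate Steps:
D(y) = 20 - 5*y
-46*D(-5)*(-5*(-1) - 2) - 10 = -46*(20 - 5*(-5))*(-5*(-1) - 2) - 10 = -46*(20 + 25)*(5 - 2) - 10 = -2070*3 - 10 = -46*135 - 10 = -6210 - 10 = -6220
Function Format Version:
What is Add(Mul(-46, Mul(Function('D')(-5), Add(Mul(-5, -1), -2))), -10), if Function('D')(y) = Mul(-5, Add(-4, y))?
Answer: -6220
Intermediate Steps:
Function('D')(y) = Add(20, Mul(-5, y))
Add(Mul(-46, Mul(Function('D')(-5), Add(Mul(-5, -1), -2))), -10) = Add(Mul(-46, Mul(Add(20, Mul(-5, -5)), Add(Mul(-5, -1), -2))), -10) = Add(Mul(-46, Mul(Add(20, 25), Add(5, -2))), -10) = Add(Mul(-46, Mul(45, 3)), -10) = Add(Mul(-46, 135), -10) = Add(-6210, -10) = -6220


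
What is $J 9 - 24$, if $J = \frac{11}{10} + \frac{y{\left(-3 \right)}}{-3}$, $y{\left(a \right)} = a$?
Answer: $- \frac{51}{10} \approx -5.1$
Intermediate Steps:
$J = \frac{21}{10}$ ($J = \frac{11}{10} - \frac{3}{-3} = 11 \cdot \frac{1}{10} - -1 = \frac{11}{10} + 1 = \frac{21}{10} \approx 2.1$)
$J 9 - 24 = \frac{21}{10} \cdot 9 - 24 = \frac{189}{10} - 24 = - \frac{51}{10}$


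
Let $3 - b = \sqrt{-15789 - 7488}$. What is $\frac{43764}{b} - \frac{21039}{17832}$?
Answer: $\frac{102849155}{23068664} + \frac{7294 i \sqrt{23277}}{3881} \approx 4.4584 + 286.74 i$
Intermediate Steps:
$b = 3 - i \sqrt{23277}$ ($b = 3 - \sqrt{-15789 - 7488} = 3 - \sqrt{-23277} = 3 - i \sqrt{23277} \approx 3.0 - 152.57 i$)
$\frac{43764}{b} - \frac{21039}{17832} = \frac{43764}{3 - i \sqrt{23277}} - \frac{21039}{17832} = \frac{43764}{3 - i \sqrt{23277}} - \frac{7013}{5944} = - \frac{7013}{5944} + \frac{43764}{3 - i \sqrt{23277}}$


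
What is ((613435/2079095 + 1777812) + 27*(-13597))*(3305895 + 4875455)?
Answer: 4799123256229312900/415819 ≈ 1.1541e+13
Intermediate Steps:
((613435/2079095 + 1777812) + 27*(-13597))*(3305895 + 4875455) = ((613435*(1/2079095) + 1777812) - 367119)*8181350 = ((122687/415819 + 1777812) - 367119)*8181350 = (739248130715/415819 - 367119)*8181350 = (586593075254/415819)*8181350 = 4799123256229312900/415819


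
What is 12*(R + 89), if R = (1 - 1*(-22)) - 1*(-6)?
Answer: 1416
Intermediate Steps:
R = 29 (R = (1 + 22) + 6 = 23 + 6 = 29)
12*(R + 89) = 12*(29 + 89) = 12*118 = 1416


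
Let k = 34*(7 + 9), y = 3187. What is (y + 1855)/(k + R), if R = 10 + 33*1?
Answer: 5042/587 ≈ 8.5894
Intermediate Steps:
R = 43 (R = 10 + 33 = 43)
k = 544 (k = 34*16 = 544)
(y + 1855)/(k + R) = (3187 + 1855)/(544 + 43) = 5042/587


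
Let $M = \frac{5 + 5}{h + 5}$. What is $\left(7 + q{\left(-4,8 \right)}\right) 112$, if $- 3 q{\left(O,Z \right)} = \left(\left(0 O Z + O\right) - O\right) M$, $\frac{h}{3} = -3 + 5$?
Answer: $784$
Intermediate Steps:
$h = 6$ ($h = 3 \left(-3 + 5\right) = 3 \cdot 2 = 6$)
$M = \frac{10}{11}$ ($M = \frac{5 + 5}{6 + 5} = \frac{10}{11} \approx 0.90909$)
$q{\left(O,Z \right)} = 0$ ($q{\left(O,Z \right)} = - \frac{\left(\left(0 O Z + O\right) - O\right) \frac{10}{11}}{3} = - \frac{\left(\left(0 Z + O\right) - O\right) \frac{10}{11}}{3} = - \frac{\left(\left(0 + O\right) - O\right) \frac{10}{11}}{3} = - \frac{\left(O - O\right) \frac{10}{11}}{3} = - \frac{0 \cdot \frac{10}{11}}{3} = \left(- \frac{1}{3}\right) 0 = 0$)
$\left(7 + q{\left(-4,8 \right)}\right) 112 = \left(7 + 0\right) 112 = 7 \cdot 112 = 784$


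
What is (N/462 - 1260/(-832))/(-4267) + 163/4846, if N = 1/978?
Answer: 8084581572505/242918298775152 ≈ 0.033281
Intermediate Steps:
N = 1/978 ≈ 0.0010225
(N/462 - 1260/(-832))/(-4267) + 163/4846 = ((1/978)/462 - 1260/(-832))/(-4267) + 163/4846 = ((1/978)*(1/462) - 1260*(-1/832))*(-1/4267) + 163*(1/4846) = (1/451836 + 315/208)*(-1/4267) + 163/4846 = (35582137/23495472)*(-1/4267) + 163/4846 = -35582137/100255179024 + 163/4846 = 8084581572505/242918298775152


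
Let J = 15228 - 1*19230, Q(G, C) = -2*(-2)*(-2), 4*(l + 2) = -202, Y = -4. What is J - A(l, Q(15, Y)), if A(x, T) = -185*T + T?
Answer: -5474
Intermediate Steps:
l = -105/2 (l = -2 + (¼)*(-202) = -2 - 101/2 = -105/2 ≈ -52.500)
Q(G, C) = -8 (Q(G, C) = 4*(-2) = -8)
A(x, T) = -184*T
J = -4002 (J = 15228 - 19230 = -4002)
J - A(l, Q(15, Y)) = -4002 - (-184)*(-8) = -4002 - 1*1472 = -4002 - 1472 = -5474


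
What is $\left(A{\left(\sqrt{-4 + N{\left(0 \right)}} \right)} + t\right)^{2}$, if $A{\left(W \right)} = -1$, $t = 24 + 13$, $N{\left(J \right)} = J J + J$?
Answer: $1296$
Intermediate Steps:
$N{\left(J \right)} = J + J^{2}$ ($N{\left(J \right)} = J^{2} + J = J + J^{2}$)
$t = 37$
$\left(A{\left(\sqrt{-4 + N{\left(0 \right)}} \right)} + t\right)^{2} = \left(-1 + 37\right)^{2} = 36^{2} = 1296$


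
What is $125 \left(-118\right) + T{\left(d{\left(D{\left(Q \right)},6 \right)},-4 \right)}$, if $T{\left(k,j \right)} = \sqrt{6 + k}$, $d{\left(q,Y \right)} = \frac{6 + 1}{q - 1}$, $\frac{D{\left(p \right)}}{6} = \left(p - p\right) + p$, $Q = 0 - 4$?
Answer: $-14750 + \frac{\sqrt{143}}{5} \approx -14748.0$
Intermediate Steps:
$Q = -4$
$D{\left(p \right)} = 6 p$ ($D{\left(p \right)} = 6 \left(\left(p - p\right) + p\right) = 6 \left(0 + p\right) = 6 p$)
$d{\left(q,Y \right)} = \frac{7}{-1 + q}$
$125 \left(-118\right) + T{\left(d{\left(D{\left(Q \right)},6 \right)},-4 \right)} = 125 \left(-118\right) + \sqrt{6 + \frac{7}{-1 + 6 \left(-4\right)}} = -14750 + \sqrt{6 + \frac{7}{-1 - 24}} = -14750 + \sqrt{6 + \frac{7}{-25}} = -14750 + \sqrt{6 + 7 \left(- \frac{1}{25}\right)} = -14750 + \sqrt{6 - \frac{7}{25}} = -14750 + \sqrt{\frac{143}{25}} = -14750 + \frac{\sqrt{143}}{5}$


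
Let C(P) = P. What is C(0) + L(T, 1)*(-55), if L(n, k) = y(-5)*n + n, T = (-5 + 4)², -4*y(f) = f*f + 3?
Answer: 330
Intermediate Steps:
y(f) = -¾ - f²/4 (y(f) = -(f*f + 3)/4 = -(f² + 3)/4 = -(3 + f²)/4 = -¾ - f²/4)
T = 1 (T = (-1)² = 1)
L(n, k) = -6*n (L(n, k) = (-¾ - ¼*(-5)²)*n + n = (-¾ - ¼*25)*n + n = (-¾ - 25/4)*n + n = -7*n + n = -6*n)
C(0) + L(T, 1)*(-55) = 0 - 6*1*(-55) = 0 - 6*(-55) = 0 + 330 = 330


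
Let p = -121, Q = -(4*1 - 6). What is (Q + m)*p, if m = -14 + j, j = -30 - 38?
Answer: 9680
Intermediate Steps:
Q = 2 (Q = -(4 - 6) = -1*(-2) = 2)
j = -68
m = -82 (m = -14 - 68 = -82)
(Q + m)*p = (2 - 82)*(-121) = -80*(-121) = 9680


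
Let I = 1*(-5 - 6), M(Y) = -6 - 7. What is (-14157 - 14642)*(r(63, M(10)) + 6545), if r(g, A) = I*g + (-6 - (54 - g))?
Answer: -168618145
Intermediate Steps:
M(Y) = -13
I = -11 (I = 1*(-11) = -11)
r(g, A) = -60 - 10*g (r(g, A) = -11*g + (-6 - (54 - g)) = -11*g + (-6 + (-54 + g)) = -11*g + (-60 + g) = -60 - 10*g)
(-14157 - 14642)*(r(63, M(10)) + 6545) = (-14157 - 14642)*((-60 - 10*63) + 6545) = -28799*((-60 - 630) + 6545) = -28799*(-690 + 6545) = -28799*5855 = -168618145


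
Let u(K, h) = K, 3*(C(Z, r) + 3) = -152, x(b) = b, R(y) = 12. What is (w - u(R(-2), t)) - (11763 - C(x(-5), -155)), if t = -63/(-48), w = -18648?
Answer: -91430/3 ≈ -30477.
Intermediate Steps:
C(Z, r) = -161/3 (C(Z, r) = -3 + (⅓)*(-152) = -3 - 152/3 = -161/3)
t = 21/16 (t = -63*(-1/48) = 21/16 ≈ 1.3125)
(w - u(R(-2), t)) - (11763 - C(x(-5), -155)) = (-18648 - 1*12) - (11763 - 1*(-161/3)) = (-18648 - 12) - (11763 + 161/3) = -18660 - 1*35450/3 = -18660 - 35450/3 = -91430/3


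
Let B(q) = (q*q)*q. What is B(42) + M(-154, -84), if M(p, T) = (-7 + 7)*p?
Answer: 74088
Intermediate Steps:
M(p, T) = 0 (M(p, T) = 0*p = 0)
B(q) = q**3 (B(q) = q**2*q = q**3)
B(42) + M(-154, -84) = 42**3 + 0 = 74088 + 0 = 74088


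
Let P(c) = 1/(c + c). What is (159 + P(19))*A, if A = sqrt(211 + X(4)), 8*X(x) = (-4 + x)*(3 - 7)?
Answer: 6043*sqrt(211)/38 ≈ 2310.0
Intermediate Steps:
P(c) = 1/(2*c)
X(x) = 2 - x/2 (X(x) = ((-4 + x)*(3 - 7))/8 = ((-4 + x)*(-4))/8 = (16 - 4*x)/8 = 2 - x/2)
A = sqrt(211) (A = sqrt(211 + (2 - 1/2*4)) = sqrt(211 + (2 - 2)) = sqrt(211 + 0) = sqrt(211) ≈ 14.526)
(159 + P(19))*A = (159 + (1/2)/19)*sqrt(211) = (159 + (1/2)*(1/19))*sqrt(211) = (159 + 1/38)*sqrt(211) = 6043*sqrt(211)/38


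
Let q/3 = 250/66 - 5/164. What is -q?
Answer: -20335/1804 ≈ -11.272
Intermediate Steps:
q = 20335/1804 (q = 3*(250/66 - 5/164) = 3*(250*(1/66) - 5*1/164) = 3*(125/33 - 5/164) = 3*(20335/5412) = 20335/1804 ≈ 11.272)
-q = -1*20335/1804 = -20335/1804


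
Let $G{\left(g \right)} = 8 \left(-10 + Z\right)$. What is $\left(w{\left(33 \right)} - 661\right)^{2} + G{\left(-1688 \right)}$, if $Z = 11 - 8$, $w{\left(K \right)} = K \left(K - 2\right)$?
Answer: $130988$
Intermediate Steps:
$w{\left(K \right)} = K \left(-2 + K\right)$
$Z = 3$
$G{\left(g \right)} = -56$ ($G{\left(g \right)} = 8 \left(-10 + 3\right) = 8 \left(-7\right) = -56$)
$\left(w{\left(33 \right)} - 661\right)^{2} + G{\left(-1688 \right)} = \left(33 \left(-2 + 33\right) - 661\right)^{2} - 56 = \left(33 \cdot 31 - 661\right)^{2} - 56 = \left(1023 - 661\right)^{2} - 56 = 362^{2} - 56 = 131044 - 56 = 130988$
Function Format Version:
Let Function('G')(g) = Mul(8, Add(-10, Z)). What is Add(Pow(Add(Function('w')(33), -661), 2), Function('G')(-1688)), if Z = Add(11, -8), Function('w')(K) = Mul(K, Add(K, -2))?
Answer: 130988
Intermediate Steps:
Function('w')(K) = Mul(K, Add(-2, K))
Z = 3
Function('G')(g) = -56 (Function('G')(g) = Mul(8, Add(-10, 3)) = Mul(8, -7) = -56)
Add(Pow(Add(Function('w')(33), -661), 2), Function('G')(-1688)) = Add(Pow(Add(Mul(33, Add(-2, 33)), -661), 2), -56) = Add(Pow(Add(Mul(33, 31), -661), 2), -56) = Add(Pow(Add(1023, -661), 2), -56) = Add(Pow(362, 2), -56) = Add(131044, -56) = 130988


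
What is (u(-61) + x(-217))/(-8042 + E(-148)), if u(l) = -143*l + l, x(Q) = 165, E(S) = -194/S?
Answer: -653198/595011 ≈ -1.0978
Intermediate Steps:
u(l) = -142*l
(u(-61) + x(-217))/(-8042 + E(-148)) = (-142*(-61) + 165)/(-8042 - 194/(-148)) = (8662 + 165)/(-8042 - 194*(-1/148)) = 8827/(-8042 + 97/74) = 8827/(-595011/74) = 8827*(-74/595011) = -653198/595011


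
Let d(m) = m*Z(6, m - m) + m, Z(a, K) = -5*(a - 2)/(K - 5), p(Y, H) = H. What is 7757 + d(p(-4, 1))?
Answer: 7762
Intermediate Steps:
Z(a, K) = -5*(-2 + a)/(-5 + K)
d(m) = 5*m (d(m) = m*(5*(2 - 1*6)/(-5 + (m - m))) + m = m*(5*(2 - 6)/(-5 + 0)) + m = m*(5*(-4)/(-5)) + m = m*(5*(-1/5)*(-4)) + m = m*4 + m = 4*m + m = 5*m)
7757 + d(p(-4, 1)) = 7757 + 5*1 = 7757 + 5 = 7762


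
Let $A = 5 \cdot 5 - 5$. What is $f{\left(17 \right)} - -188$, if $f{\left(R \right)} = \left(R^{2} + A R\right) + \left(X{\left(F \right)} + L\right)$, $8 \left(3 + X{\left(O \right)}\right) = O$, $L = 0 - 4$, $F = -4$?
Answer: $\frac{1619}{2} \approx 809.5$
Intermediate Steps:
$L = -4$ ($L = 0 - 4 = -4$)
$X{\left(O \right)} = -3 + \frac{O}{8}$
$A = 20$ ($A = 25 - 5 = 20$)
$f{\left(R \right)} = - \frac{15}{2} + R^{2} + 20 R$ ($f{\left(R \right)} = \left(R^{2} + 20 R\right) + \left(\left(-3 + \frac{1}{8} \left(-4\right)\right) - 4\right) = \left(R^{2} + 20 R\right) - \frac{15}{2} = - \frac{15}{2} + R^{2} + 20 R$)
$f{\left(17 \right)} - -188 = \left(- \frac{15}{2} + 17^{2} + 20 \cdot 17\right) - -188 = \left(- \frac{15}{2} + 289 + 340\right) + 188 = \frac{1243}{2} + 188 = \frac{1619}{2}$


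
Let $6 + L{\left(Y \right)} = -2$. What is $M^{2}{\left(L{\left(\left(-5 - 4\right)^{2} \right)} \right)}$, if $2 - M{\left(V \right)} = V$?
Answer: $100$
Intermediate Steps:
$L{\left(Y \right)} = -8$ ($L{\left(Y \right)} = -6 - 2 = -8$)
$M{\left(V \right)} = 2 - V$
$M^{2}{\left(L{\left(\left(-5 - 4\right)^{2} \right)} \right)} = \left(2 - -8\right)^{2} = \left(2 + 8\right)^{2} = 10^{2} = 100$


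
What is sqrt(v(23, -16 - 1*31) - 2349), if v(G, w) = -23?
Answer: 2*I*sqrt(593) ≈ 48.703*I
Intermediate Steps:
sqrt(v(23, -16 - 1*31) - 2349) = sqrt(-23 - 2349) = sqrt(-2372) = 2*I*sqrt(593)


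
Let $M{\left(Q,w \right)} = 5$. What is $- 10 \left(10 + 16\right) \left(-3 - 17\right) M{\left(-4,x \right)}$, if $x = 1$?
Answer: $26000$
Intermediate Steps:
$- 10 \left(10 + 16\right) \left(-3 - 17\right) M{\left(-4,x \right)} = - 10 \left(10 + 16\right) \left(-3 - 17\right) 5 = - 10 \cdot 26 \left(-20\right) 5 = \left(-10\right) \left(-520\right) 5 = 5200 \cdot 5 = 26000$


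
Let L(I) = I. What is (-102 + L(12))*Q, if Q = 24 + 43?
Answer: -6030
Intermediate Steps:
Q = 67
(-102 + L(12))*Q = (-102 + 12)*67 = -90*67 = -6030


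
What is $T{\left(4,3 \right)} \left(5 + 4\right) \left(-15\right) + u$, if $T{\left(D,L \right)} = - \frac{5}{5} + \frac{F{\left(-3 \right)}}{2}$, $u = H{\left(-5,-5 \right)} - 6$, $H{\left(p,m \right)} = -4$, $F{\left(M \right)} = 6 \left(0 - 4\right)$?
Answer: $1745$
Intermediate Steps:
$F{\left(M \right)} = -24$ ($F{\left(M \right)} = 6 \left(-4\right) = -24$)
$u = -10$ ($u = -4 - 6 = -10$)
$T{\left(D,L \right)} = -13$ ($T{\left(D,L \right)} = - \frac{5}{5} - \frac{24}{2} = \left(-5\right) \frac{1}{5} - 12 = -1 - 12 = -13$)
$T{\left(4,3 \right)} \left(5 + 4\right) \left(-15\right) + u = - 13 \left(5 + 4\right) \left(-15\right) - 10 = \left(-13\right) 9 \left(-15\right) - 10 = \left(-117\right) \left(-15\right) - 10 = 1755 - 10 = 1745$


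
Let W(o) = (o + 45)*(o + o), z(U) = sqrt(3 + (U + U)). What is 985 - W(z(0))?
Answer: 979 - 90*sqrt(3) ≈ 823.12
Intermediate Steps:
z(U) = sqrt(3 + 2*U)
W(o) = 2*o*(45 + o) (W(o) = (45 + o)*(2*o) = 2*o*(45 + o))
985 - W(z(0)) = 985 - 2*sqrt(3 + 2*0)*(45 + sqrt(3 + 2*0)) = 985 - 2*sqrt(3 + 0)*(45 + sqrt(3 + 0)) = 985 - 2*sqrt(3)*(45 + sqrt(3))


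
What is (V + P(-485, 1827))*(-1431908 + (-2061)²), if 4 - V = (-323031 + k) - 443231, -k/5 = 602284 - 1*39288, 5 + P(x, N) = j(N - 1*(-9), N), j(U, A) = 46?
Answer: 10084234491331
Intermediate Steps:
P(x, N) = 41 (P(x, N) = -5 + 46 = 41)
k = -2814980 (k = -5*(602284 - 1*39288) = -5*(602284 - 39288) = -5*562996 = -2814980)
V = 3581246 (V = 4 - ((-323031 - 2814980) - 443231) = 4 - (-3138011 - 443231) = 4 - 1*(-3581242) = 4 + 3581242 = 3581246)
(V + P(-485, 1827))*(-1431908 + (-2061)²) = (3581246 + 41)*(-1431908 + (-2061)²) = 3581287*(-1431908 + 4247721) = 3581287*2815813 = 10084234491331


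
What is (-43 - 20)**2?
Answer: 3969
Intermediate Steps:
(-43 - 20)**2 = (-63)**2 = 3969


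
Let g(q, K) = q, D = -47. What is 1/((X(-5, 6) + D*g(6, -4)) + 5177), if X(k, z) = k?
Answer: 1/4890 ≈ 0.00020450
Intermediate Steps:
1/((X(-5, 6) + D*g(6, -4)) + 5177) = 1/((-5 - 47*6) + 5177) = 1/((-5 - 282) + 5177) = 1/(-287 + 5177) = 1/4890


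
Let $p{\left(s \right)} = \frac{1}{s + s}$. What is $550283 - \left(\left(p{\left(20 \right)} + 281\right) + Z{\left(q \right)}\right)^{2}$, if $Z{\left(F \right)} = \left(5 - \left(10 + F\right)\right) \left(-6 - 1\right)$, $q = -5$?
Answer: $\frac{754092719}{1600} \approx 4.7131 \cdot 10^{5}$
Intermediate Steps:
$p{\left(s \right)} = \frac{1}{2 s}$
$Z{\left(F \right)} = 35 + 7 F$ ($Z{\left(F \right)} = \left(-5 - F\right) \left(-7\right) = 35 + 7 F$)
$550283 - \left(\left(p{\left(20 \right)} + 281\right) + Z{\left(q \right)}\right)^{2} = 550283 - \left(\left(\frac{1}{2 \cdot 20} + 281\right) + \left(35 + 7 \left(-5\right)\right)\right)^{2} = 550283 - \left(\left(\frac{1}{2} \cdot \frac{1}{20} + 281\right) + \left(35 - 35\right)\right)^{2} = 550283 - \left(\left(\frac{1}{40} + 281\right) + 0\right)^{2} = 550283 - \left(\frac{11241}{40} + 0\right)^{2} = 550283 - \left(\frac{11241}{40}\right)^{2} = 550283 - \frac{126360081}{1600} = \frac{754092719}{1600}$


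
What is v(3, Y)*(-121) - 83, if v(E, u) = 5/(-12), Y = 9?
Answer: -391/12 ≈ -32.583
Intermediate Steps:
v(E, u) = -5/12 (v(E, u) = 5*(-1/12) = -5/12)
v(3, Y)*(-121) - 83 = -5/12*(-121) - 83 = 605/12 - 83 = -391/12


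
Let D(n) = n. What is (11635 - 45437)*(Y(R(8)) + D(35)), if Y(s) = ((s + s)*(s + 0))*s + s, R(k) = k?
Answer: -36066734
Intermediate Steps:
Y(s) = s + 2*s³ (Y(s) = ((2*s)*s)*s + s = (2*s²)*s + s = 2*s³ + s = s + 2*s³)
(11635 - 45437)*(Y(R(8)) + D(35)) = (11635 - 45437)*((8 + 2*8³) + 35) = -33802*((8 + 2*512) + 35) = -33802*((8 + 1024) + 35) = -33802*(1032 + 35) = -33802*1067 = -36066734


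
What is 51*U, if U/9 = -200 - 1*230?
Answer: -197370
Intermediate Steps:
U = -3870 (U = 9*(-200 - 1*230) = 9*(-200 - 230) = 9*(-430) = -3870)
51*U = 51*(-3870) = -197370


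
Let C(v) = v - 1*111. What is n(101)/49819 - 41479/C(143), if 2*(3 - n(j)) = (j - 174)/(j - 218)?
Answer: -241773739153/186522336 ≈ -1296.2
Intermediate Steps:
C(v) = -111 + v (C(v) = v - 111 = -111 + v)
n(j) = 3 - (-174 + j)/(2*(-218 + j)) (n(j) = 3 - (j - 174)/(2*(j - 218)) = 3 - (-174 + j)/(2*(-218 + j)))
n(101)/49819 - 41479/C(143) = ((-1134 + 5*101)/(2*(-218 + 101)))/49819 - 41479/(-111 + 143) = ((1/2)*(-1134 + 505)/(-117))*(1/49819) - 41479/32 = ((1/2)*(-1/117)*(-629))*(1/49819) - 41479*1/32 = (629/234)*(1/49819) - 41479/32 = 629/11657646 - 41479/32 = -241773739153/186522336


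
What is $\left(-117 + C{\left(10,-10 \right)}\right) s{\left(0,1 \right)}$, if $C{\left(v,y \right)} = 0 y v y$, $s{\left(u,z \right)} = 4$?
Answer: $-468$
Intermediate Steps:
$C{\left(v,y \right)} = 0$ ($C{\left(v,y \right)} = 0 v y = 0$)
$\left(-117 + C{\left(10,-10 \right)}\right) s{\left(0,1 \right)} = \left(-117 + 0\right) 4 = \left(-117\right) 4 = -468$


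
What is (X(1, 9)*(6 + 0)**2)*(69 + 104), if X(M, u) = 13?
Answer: 80964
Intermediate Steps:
(X(1, 9)*(6 + 0)**2)*(69 + 104) = (13*(6 + 0)**2)*(69 + 104) = (13*6**2)*173 = (13*36)*173 = 468*173 = 80964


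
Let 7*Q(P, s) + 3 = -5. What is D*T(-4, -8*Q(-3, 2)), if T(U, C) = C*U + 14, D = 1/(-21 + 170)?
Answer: -158/1043 ≈ -0.15149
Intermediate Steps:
Q(P, s) = -8/7 (Q(P, s) = -3/7 + (1/7)*(-5) = -3/7 - 5/7 = -8/7)
D = 1/149 ≈ 0.0067114
T(U, C) = 14 + C*U
D*T(-4, -8*Q(-3, 2)) = (14 - 8*(-8/7)*(-4))/149 = (14 + (64/7)*(-4))/149 = (14 - 256/7)/149 = (1/149)*(-158/7) = -158/1043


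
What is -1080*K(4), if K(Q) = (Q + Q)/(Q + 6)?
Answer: -864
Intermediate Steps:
K(Q) = 2*Q/(6 + Q) (K(Q) = (2*Q)/(6 + Q) = 2*Q/(6 + Q))
-1080*K(4) = -2160*4/(6 + 4) = -2160*4/10 = -1080*⅘ = -864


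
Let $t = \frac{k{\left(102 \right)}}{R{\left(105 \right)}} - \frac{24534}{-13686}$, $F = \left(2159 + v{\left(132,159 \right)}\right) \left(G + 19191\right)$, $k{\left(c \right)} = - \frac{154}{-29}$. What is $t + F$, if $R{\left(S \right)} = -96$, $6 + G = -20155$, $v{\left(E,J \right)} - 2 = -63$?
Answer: $- \frac{6461619312869}{3175152} \approx -2.0351 \cdot 10^{6}$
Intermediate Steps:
$v{\left(E,J \right)} = -61$ ($v{\left(E,J \right)} = 2 - 63 = -61$)
$k{\left(c \right)} = \frac{154}{29}$ ($k{\left(c \right)} = \left(-154\right) \left(- \frac{1}{29}\right) = \frac{154}{29}$)
$G = -20161$ ($G = -6 - 20155 = -20161$)
$F = -2035060$ ($F = \left(2159 - 61\right) \left(-20161 + 19191\right) = 2098 \left(-970\right) = -2035060$)
$t = \frac{5516251}{3175152}$ ($t = \frac{154}{29 \left(-96\right)} - \frac{24534}{-13686} = \frac{154}{29} \left(- \frac{1}{96}\right) - - \frac{4089}{2281} = - \frac{77}{1392} + \frac{4089}{2281} = \frac{5516251}{3175152} \approx 1.7373$)
$t + F = \frac{5516251}{3175152} - 2035060 = - \frac{6461619312869}{3175152}$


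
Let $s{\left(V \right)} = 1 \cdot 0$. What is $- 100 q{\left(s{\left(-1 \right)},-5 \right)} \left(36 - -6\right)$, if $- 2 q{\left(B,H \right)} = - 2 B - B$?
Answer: $0$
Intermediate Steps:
$s{\left(V \right)} = 0$
$q{\left(B,H \right)} = \frac{3 B}{2}$ ($q{\left(B,H \right)} = - \frac{- 2 B - B}{2} = - \frac{\left(-3\right) B}{2} = \frac{3 B}{2}$)
$- 100 q{\left(s{\left(-1 \right)},-5 \right)} \left(36 - -6\right) = - 100 \cdot \frac{3}{2} \cdot 0 \left(36 - -6\right) = \left(-100\right) 0 \left(36 + 6\right) = 0 \cdot 42 = 0$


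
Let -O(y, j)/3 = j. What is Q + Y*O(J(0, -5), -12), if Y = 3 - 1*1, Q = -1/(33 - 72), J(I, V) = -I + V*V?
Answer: 2809/39 ≈ 72.026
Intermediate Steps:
J(I, V) = V**2 - I (J(I, V) = -I + V**2 = V**2 - I)
O(y, j) = -3*j
Q = 1/39 (Q = -1/(-39) = -1*(-1/39) = 1/39 ≈ 0.025641)
Y = 2 (Y = 3 - 1 = 2)
Q + Y*O(J(0, -5), -12) = 1/39 + 2*(-3*(-12)) = 1/39 + 2*36 = 1/39 + 72 = 2809/39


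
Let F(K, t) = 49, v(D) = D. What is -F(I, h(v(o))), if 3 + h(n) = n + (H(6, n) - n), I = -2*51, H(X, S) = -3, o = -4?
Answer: -49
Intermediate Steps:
I = -102
h(n) = -6 (h(n) = -3 + (n + (-3 - n)) = -3 - 3 = -6)
-F(I, h(v(o))) = -1*49 = -49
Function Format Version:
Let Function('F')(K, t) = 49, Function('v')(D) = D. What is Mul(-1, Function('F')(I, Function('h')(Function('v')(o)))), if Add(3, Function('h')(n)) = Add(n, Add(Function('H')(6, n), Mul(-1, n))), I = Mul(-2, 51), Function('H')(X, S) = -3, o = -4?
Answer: -49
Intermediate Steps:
I = -102
Function('h')(n) = -6 (Function('h')(n) = Add(-3, Add(n, Add(-3, Mul(-1, n)))) = Add(-3, -3) = -6)
Mul(-1, Function('F')(I, Function('h')(Function('v')(o)))) = Mul(-1, 49) = -49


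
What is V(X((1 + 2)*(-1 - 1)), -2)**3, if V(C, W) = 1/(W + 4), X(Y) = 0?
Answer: 1/8 ≈ 0.12500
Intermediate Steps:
V(C, W) = 1/(4 + W)
V(X((1 + 2)*(-1 - 1)), -2)**3 = (1/(4 - 2))**3 = (1/2)**3 = 1/8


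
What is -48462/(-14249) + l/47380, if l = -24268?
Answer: 487583707/168779405 ≈ 2.8889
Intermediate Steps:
-48462/(-14249) + l/47380 = -48462/(-14249) - 24268/47380 = -48462*(-1/14249) - 24268*1/47380 = 48462/14249 - 6067/11845 = 487583707/168779405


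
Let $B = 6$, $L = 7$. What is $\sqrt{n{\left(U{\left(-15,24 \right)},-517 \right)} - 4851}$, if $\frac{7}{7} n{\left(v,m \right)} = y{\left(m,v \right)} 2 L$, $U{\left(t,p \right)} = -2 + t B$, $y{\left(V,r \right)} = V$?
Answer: $i \sqrt{12089} \approx 109.95 i$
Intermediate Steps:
$U{\left(t,p \right)} = -2 + 6 t$ ($U{\left(t,p \right)} = -2 + t 6 = -2 + 6 t$)
$n{\left(v,m \right)} = 14 m$ ($n{\left(v,m \right)} = m 2 \cdot 7 = 2 m 7 = 14 m$)
$\sqrt{n{\left(U{\left(-15,24 \right)},-517 \right)} - 4851} = \sqrt{14 \left(-517\right) - 4851} = \sqrt{-7238 - 4851} = \sqrt{-12089} = i \sqrt{12089}$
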